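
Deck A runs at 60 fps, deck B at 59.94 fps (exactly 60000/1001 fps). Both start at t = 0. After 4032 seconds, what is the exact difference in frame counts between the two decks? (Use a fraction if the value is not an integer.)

A emits 60 × 4032 = 241920 frames; B emits 60000/1001 × 4032 = 34560000/143.
Difference = 34560/143 frames (≈ 241.6783); B is behind A.

34560/143 frames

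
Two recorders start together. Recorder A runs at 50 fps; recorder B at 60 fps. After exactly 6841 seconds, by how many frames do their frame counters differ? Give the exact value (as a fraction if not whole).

68410 frames

A emits 50 × 6841 = 342050 frames; B emits 60 × 6841 = 410460.
Difference = 68410 frames; B is ahead of A.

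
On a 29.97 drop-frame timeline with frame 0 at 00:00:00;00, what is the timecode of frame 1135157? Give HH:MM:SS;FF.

10:31:16;13

Each 10-minute DF block holds 10 × 60 × 30 − 9 × 2 = 17982 frames. 1135157 ÷ 17982 → 63 full blocks, remainder 2291.
Within the partial block the first minute is 1800 frames and each further minute 1798, so 1 further minute boundary passed. Total skipped labels = 18 × 63 + 2 × 1 = 1136.
Non-drop label index = 1135157 + 1136 = 1136293; at 30 labels/s that is 10:31:16:13, i.e. DF 10:31:16;13.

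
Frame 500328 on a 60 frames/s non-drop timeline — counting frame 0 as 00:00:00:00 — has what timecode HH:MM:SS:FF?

500328 ÷ 60 = 8338 full seconds, remainder 48 frames.
8338 s = 2 h 18 min 58 s.
Timecode: 02:18:58:48.

02:18:58:48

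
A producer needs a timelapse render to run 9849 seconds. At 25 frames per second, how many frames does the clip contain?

Frames = 9849 × 25 = 246225.

246225 frames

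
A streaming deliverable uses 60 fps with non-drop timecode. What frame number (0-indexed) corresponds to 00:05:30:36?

Total seconds to the label: (0 × 3600 + 5 × 60 + 30) = 330.
Frame index = 330 × 60 + 36 = 19836.

19836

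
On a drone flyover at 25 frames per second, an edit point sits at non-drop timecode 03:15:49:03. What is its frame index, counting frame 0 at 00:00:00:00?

Total seconds to the label: (3 × 3600 + 15 × 60 + 49) = 11749.
Frame index = 11749 × 25 + 3 = 293728.

frame 293728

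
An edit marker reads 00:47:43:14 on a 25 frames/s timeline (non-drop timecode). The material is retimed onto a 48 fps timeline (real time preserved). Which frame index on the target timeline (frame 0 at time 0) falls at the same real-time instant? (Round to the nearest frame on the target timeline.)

frame 137451

Source frame index: (0×3600 + 47×60 + 43) × 25 + 14 = 71589.
Real time: 71589 / (25) = 71589/25 s.
Target frame: (71589/25) × (48) = 3436272/25 ≈ 137450.880 → 137451.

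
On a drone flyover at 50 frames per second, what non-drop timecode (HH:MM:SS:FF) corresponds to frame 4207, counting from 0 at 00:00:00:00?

4207 ÷ 50 = 84 full seconds, remainder 7 frames.
84 s = 0 h 1 min 24 s.
Timecode: 00:01:24:07.

00:01:24:07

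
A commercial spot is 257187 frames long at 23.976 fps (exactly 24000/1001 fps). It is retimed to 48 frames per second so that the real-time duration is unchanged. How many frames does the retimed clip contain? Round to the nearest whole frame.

514888 frames

Frames at target rate = 257187 × (48) / (24000/1001) = 257444187/500 ≈ 514888.374.
Nearest whole frame: 514888.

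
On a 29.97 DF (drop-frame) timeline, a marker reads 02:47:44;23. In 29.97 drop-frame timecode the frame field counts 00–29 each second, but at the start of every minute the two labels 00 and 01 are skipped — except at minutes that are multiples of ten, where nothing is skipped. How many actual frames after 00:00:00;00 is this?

As if non-drop at 30 labels/s: (2 × 3600 + 47 × 60 + 44) × 30 + 23 = 301943.
Minute boundaries passed: 167; those not divisible by 10: 167 − 16 = 151; dropped labels = 2 × 151 = 302.
Actual frame index = 301943 − 302 = 301641.

301641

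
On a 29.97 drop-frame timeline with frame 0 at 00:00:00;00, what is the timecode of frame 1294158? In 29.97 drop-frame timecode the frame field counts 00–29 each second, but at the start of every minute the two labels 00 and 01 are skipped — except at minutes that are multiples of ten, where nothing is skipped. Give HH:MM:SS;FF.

11:59:41;24

Ten DF minutes hold 17982 frames, so frame 1294158 lies in block 71 (frames 1276722–1294703) with 17436 frames into that block.
The block's first minute is 1800 frames and the rest 1798 each; 17436 frames reaches minute 9, so 71 × 18 + 9 × 2 = 1296 labels have been skipped so far.
Adding those back, label number 1294158 + 1296 = 1295454 at 30 labels/s is 43181 s + 24 f = 11 h 59 min 41 s frame 24, i.e. 11:59:41;24.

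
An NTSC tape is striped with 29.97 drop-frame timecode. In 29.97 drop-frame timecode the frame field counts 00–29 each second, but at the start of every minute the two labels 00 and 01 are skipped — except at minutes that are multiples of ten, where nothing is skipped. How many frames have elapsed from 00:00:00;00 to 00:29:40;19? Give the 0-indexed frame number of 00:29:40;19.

53365

Complete 10-minute blocks: 2, each 17982 frames → 35964.
Remaining 9 whole minutes in the current block: 1800 + 8 × 1798 = 16184 frames.
Within the current minute: 40 × 30 + 19 − 2 = 1217 (labels ;00/;01 skipped at this minute). Total = 35964 + 16184 + 1217 = 53365.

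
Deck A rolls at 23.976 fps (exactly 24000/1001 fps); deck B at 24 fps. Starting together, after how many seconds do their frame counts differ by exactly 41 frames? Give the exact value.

41041/24 seconds

The gap grows by |24 − 24000/1001| = 24/1001 frames per second.
Time for a 41-frame gap: 41 ÷ (24/1001) = 41041/24 s.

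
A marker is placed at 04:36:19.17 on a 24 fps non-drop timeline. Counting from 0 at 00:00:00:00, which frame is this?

397913

Total seconds to the label: (4 × 3600 + 36 × 60 + 19) = 16579.
Frame index = 16579 × 24 + 17 = 397913.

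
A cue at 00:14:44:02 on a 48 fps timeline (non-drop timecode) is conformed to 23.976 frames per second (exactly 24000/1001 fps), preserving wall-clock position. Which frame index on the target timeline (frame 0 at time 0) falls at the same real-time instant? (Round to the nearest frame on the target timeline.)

Source frame index: (0×3600 + 14×60 + 44) × 48 + 2 = 42434.
Real time: 42434 / (48) = 21217/24 s.
Target frame: (21217/24) × (24000/1001) = 3031000/143 ≈ 21195.804 → 21196.

frame 21196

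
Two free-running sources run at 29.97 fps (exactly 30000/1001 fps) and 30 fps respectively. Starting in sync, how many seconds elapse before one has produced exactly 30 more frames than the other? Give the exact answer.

1001 seconds

The gap grows by |30 − 30000/1001| = 30/1001 frames per second.
Time for a 30-frame gap: 30 ÷ (30/1001) = 1001 s.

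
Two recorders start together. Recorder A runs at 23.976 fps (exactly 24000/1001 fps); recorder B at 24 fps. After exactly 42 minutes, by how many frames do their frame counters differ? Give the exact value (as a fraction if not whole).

8640/143 frames

42 min = 2520 s.
A emits 24000/1001 × 2520 = 8640000/143 frames; B emits 24 × 2520 = 60480.
Difference = 8640/143 frames (≈ 60.4196); B is ahead of A.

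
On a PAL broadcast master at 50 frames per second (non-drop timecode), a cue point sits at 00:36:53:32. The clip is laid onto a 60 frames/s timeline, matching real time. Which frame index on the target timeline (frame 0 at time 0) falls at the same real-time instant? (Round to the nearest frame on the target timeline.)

frame 132818

Source frame index: (0×3600 + 36×60 + 53) × 50 + 32 = 110682.
Real time: 110682 / (50) = 55341/25 s.
Target frame: (55341/25) × (60) = 664092/5 ≈ 132818.400 → 132818.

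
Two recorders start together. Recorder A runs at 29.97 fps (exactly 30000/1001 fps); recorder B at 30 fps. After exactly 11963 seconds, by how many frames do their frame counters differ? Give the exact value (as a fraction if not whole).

A emits 30000/1001 × 11963 = 51270000/143 frames; B emits 30 × 11963 = 358890.
Difference = 51270/143 frames (≈ 358.5315); B is ahead of A.

51270/143 frames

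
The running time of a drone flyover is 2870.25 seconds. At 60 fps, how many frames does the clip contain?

172215 frames

Frames = 2870.25 × 60 = 172215.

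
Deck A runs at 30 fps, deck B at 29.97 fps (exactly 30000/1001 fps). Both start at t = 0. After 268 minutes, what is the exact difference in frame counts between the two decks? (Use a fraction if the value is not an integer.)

268 min = 16080 s.
A emits 30 × 16080 = 482400 frames; B emits 30000/1001 × 16080 = 482400000/1001.
Difference = 482400/1001 frames (≈ 481.9181); B is behind A.

482400/1001 frames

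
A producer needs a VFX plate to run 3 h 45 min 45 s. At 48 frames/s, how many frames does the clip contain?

650160 frames

3 h 45 min 45 s = 13545 s.
Frames = 13545 × 48 = 650160.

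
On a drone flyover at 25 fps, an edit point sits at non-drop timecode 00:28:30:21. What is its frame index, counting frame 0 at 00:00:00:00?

Total seconds to the label: (0 × 3600 + 28 × 60 + 30) = 1710.
Frame index = 1710 × 25 + 21 = 42771.

42771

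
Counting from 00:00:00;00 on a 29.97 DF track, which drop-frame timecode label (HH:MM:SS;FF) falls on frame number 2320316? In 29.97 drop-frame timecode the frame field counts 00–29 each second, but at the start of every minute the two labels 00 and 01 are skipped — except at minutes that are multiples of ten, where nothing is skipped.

21:30:21;08

Each 10-minute DF block holds 10 × 60 × 30 − 9 × 2 = 17982 frames. 2320316 ÷ 17982 → 129 full blocks, remainder 638.
Within the partial block the first minute is 1800 frames and each further minute 1798, so 0 further minute boundaries passed. Total skipped labels = 18 × 129 + 2 × 0 = 2322.
Non-drop label index = 2320316 + 2322 = 2322638; at 30 labels/s that is 21:30:21:08, i.e. DF 21:30:21;08.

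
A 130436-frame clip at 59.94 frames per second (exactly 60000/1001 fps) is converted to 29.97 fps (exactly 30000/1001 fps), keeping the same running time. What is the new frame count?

65218 frames

Target frames = source frames × (target rate / source rate) = 130436 × (30000/1001)/(60000/1001) = 130436 × 1/2 = 65218.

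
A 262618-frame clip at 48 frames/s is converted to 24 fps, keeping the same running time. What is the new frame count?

Frames at target rate = 262618 × (24) / (48) = 131309.

131309 frames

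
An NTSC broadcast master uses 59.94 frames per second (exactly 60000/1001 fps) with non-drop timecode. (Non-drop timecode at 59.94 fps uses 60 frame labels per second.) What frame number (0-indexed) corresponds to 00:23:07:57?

frame 83277

Total seconds to the label: (0 × 3600 + 23 × 60 + 7) = 1387.
Frame index = 1387 × 60 + 57 = 83277.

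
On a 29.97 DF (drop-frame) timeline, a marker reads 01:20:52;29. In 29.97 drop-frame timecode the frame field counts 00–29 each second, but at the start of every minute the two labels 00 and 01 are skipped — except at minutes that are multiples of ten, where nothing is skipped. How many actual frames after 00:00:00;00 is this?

145445

Complete 10-minute blocks: 8, each 17982 frames → 143856.
Remaining 0 whole minutes in the current block: 0 frames.
Within the current minute: 52 × 30 + 29 = 1589. Total = 143856 + 0 + 1589 = 145445.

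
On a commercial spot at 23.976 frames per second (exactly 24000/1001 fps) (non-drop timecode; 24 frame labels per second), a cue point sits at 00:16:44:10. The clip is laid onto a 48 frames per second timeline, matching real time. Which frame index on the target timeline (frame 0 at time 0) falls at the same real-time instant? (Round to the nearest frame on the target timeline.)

frame 48260

Source frame index: (0×3600 + 16×60 + 44) × 24 + 10 = 24106.
Real time: 24106 / (24000/1001) = 12065053/12000 s.
Target frame: (12065053/12000) × (48) = 12065053/250 ≈ 48260.212 → 48260.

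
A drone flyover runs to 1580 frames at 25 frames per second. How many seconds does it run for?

63.2 seconds

Running time = 1580 / (25) = 63.2 s.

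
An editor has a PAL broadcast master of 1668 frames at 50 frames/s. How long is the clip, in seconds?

33.36 seconds

Running time = 1668 / (50) = 33.36 s.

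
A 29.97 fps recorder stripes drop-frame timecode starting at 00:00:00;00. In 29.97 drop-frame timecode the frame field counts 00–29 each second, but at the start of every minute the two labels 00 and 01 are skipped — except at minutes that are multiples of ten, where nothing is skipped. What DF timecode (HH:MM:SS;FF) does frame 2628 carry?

00:01:27;20

Each 10-minute DF block holds 10 × 60 × 30 − 9 × 2 = 17982 frames. 2628 ÷ 17982 → 0 full blocks, remainder 2628.
Within the partial block the first minute is 1800 frames and each further minute 1798, so 1 further minute boundary passed. Total skipped labels = 18 × 0 + 2 × 1 = 2.
Non-drop label index = 2628 + 2 = 2630; at 30 labels/s that is 00:01:27:20, i.e. DF 00:01:27;20.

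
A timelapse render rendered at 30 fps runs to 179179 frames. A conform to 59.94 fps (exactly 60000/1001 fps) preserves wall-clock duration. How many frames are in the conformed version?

358000 frames

Target frames = source frames × (target rate / source rate) = 179179 × (60000/1001)/(30) = 179179 × 2000/1001 = 358000.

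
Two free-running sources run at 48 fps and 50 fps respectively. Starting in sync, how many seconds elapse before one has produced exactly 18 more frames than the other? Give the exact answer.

The gap grows by |50 − 48| = 2 frames per second.
Time for a 18-frame gap: 18 ÷ (2) = 9 s.

9 seconds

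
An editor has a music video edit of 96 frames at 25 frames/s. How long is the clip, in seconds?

3.84 seconds

Running time = 96 / (25) = 3.84 s.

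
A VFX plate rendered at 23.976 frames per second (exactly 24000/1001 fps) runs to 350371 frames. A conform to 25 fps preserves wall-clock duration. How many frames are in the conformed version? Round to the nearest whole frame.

365335 frames

Frames at target rate = 350371 × (25) / (24000/1001) = 350721371/960 ≈ 365334.761.
Nearest whole frame: 365335.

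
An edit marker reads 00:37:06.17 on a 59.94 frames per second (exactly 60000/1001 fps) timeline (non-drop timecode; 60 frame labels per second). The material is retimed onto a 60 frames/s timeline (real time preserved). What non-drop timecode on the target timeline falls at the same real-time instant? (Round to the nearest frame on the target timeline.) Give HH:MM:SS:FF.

Source frame index: (0×3600 + 37×60 + 6) × 60 + 17 = 133577.
Real time: 133577 / (60000/1001) = 133710577/60000 s.
Target frame: (133710577/60000) × (60) = 133710577/1000 ≈ 133710.577 → 133711.
At 60 labels/s: frame 133711 → 00:37:08:31.

00:37:08:31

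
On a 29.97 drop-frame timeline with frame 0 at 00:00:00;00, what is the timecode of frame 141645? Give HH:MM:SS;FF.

01:18:46;07

Each 10-minute DF block holds 10 × 60 × 30 − 9 × 2 = 17982 frames. 141645 ÷ 17982 → 7 full blocks, remainder 15771.
Within the partial block the first minute is 1800 frames and each further minute 1798, so 8 further minute boundaries passed. Total skipped labels = 18 × 7 + 2 × 8 = 142.
Non-drop label index = 141645 + 142 = 141787; at 30 labels/s that is 01:18:46:07, i.e. DF 01:18:46;07.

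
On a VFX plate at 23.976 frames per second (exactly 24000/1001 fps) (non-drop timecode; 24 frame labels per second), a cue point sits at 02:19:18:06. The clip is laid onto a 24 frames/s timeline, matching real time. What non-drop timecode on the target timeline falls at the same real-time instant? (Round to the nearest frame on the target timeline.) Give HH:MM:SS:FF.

02:19:26:15

Source frame index: (2×3600 + 19×60 + 18) × 24 + 6 = 200598.
Real time: 200598 / (24000/1001) = 33466433/4000 s.
Target frame: (33466433/4000) × (24) = 100399299/500 ≈ 200798.598 → 200799.
At 24 labels/s: frame 200799 → 02:19:26:15.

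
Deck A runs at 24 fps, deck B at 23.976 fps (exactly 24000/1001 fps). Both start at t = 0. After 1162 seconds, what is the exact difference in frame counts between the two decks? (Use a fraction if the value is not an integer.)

3984/143 frames

A emits 24 × 1162 = 27888 frames; B emits 24000/1001 × 1162 = 3984000/143.
Difference = 3984/143 frames (≈ 27.8601); B is behind A.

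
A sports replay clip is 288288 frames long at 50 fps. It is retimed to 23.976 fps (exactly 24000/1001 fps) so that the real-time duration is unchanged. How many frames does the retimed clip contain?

Target frames = source frames × (target rate / source rate) = 288288 × (24000/1001)/(50) = 288288 × 480/1001 = 138240.

138240 frames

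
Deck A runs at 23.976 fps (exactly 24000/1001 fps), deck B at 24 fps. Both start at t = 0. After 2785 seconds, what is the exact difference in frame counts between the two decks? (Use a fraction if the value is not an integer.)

A emits 24000/1001 × 2785 = 66840000/1001 frames; B emits 24 × 2785 = 66840.
Difference = 66840/1001 frames (≈ 66.7732); B is ahead of A.

66840/1001 frames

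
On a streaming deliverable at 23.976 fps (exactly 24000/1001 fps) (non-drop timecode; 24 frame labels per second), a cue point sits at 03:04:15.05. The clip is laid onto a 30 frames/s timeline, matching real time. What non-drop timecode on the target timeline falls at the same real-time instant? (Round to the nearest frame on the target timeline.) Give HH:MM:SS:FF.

Source frame index: (3×3600 + 4×60 + 15) × 24 + 5 = 265325.
Real time: 265325 / (24000/1001) = 10623613/960 s.
Target frame: (10623613/960) × (30) = 10623613/32 ≈ 331987.906 → 331988.
At 30 labels/s: frame 331988 → 03:04:26:08.

03:04:26:08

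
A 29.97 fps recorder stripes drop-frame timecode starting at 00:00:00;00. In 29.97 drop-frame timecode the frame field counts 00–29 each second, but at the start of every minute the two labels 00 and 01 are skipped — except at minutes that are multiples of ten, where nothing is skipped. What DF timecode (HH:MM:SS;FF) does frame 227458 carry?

Ten DF minutes hold 17982 frames, so frame 227458 lies in block 12 (frames 215784–233765) with 11674 frames into that block.
The block's first minute is 1800 frames and the rest 1798 each; 11674 frames reaches minute 6, so 12 × 18 + 6 × 2 = 228 labels have been skipped so far.
Adding those back, label number 227458 + 228 = 227686 at 30 labels/s is 7589 s + 16 f = 2 h 6 min 29 s frame 16, i.e. 02:06:29;16.

02:06:29;16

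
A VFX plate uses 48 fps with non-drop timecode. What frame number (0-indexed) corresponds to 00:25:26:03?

Total seconds to the label: (0 × 3600 + 25 × 60 + 26) = 1526.
Frame index = 1526 × 48 + 3 = 73251.

73251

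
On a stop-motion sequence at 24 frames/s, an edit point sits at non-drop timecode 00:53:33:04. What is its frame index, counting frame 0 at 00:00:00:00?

77116

Total seconds to the label: (0 × 3600 + 53 × 60 + 33) = 3213.
Frame index = 3213 × 24 + 4 = 77116.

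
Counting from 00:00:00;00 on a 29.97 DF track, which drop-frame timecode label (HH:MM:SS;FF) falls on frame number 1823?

Each 10-minute DF block holds 10 × 60 × 30 − 9 × 2 = 17982 frames. 1823 ÷ 17982 → 0 full blocks, remainder 1823.
Within the partial block the first minute is 1800 frames and each further minute 1798, so 1 further minute boundary passed. Total skipped labels = 18 × 0 + 2 × 1 = 2.
Non-drop label index = 1823 + 2 = 1825; at 30 labels/s that is 00:01:00:25, i.e. DF 00:01:00;25.

00:01:00;25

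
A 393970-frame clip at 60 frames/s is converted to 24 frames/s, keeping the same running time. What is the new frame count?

157588 frames

Target frames = source frames × (target rate / source rate) = 393970 × (24)/(60) = 393970 × 2/5 = 157588.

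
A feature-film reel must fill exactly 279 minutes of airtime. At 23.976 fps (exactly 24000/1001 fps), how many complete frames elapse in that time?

401358 frames

279 min = 16740 s.
Frames = 16740 × 24000/1001 = 401760000/1001 ≈ 401358.6414.
Complete frames: 401358.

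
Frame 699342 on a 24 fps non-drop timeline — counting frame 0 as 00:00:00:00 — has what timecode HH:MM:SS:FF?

699342 ÷ 24 = 29139 full seconds, remainder 6 frames.
29139 s = 8 h 5 min 39 s.
Timecode: 08:05:39:06.

08:05:39:06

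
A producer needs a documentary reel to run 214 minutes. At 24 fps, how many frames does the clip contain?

214 min = 12840 s.
Frames = 12840 × 24 = 308160.

308160 frames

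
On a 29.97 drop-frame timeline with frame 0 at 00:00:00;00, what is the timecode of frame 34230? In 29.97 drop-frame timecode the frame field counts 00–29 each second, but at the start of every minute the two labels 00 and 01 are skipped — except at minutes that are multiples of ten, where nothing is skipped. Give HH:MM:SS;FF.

00:19:02;06

Each 10-minute DF block holds 10 × 60 × 30 − 9 × 2 = 17982 frames. 34230 ÷ 17982 → 1 full block, remainder 16248.
Within the partial block the first minute is 1800 frames and each further minute 1798, so 9 further minute boundaries passed. Total skipped labels = 18 × 1 + 2 × 9 = 36.
Non-drop label index = 34230 + 36 = 34266; at 30 labels/s that is 00:19:02:06, i.e. DF 00:19:02;06.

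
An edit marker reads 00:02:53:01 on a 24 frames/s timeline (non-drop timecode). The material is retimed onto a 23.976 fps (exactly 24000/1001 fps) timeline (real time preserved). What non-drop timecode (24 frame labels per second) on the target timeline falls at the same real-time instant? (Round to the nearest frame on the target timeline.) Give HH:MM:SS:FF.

Source frame index: (0×3600 + 2×60 + 53) × 24 + 1 = 4153.
Real time: 4153 / (24) = 4153/24 s.
Target frame: (4153/24) × (24000/1001) = 4153000/1001 ≈ 4148.851 → 4149.
At 24 labels/s: frame 4149 → 00:02:52:21.

00:02:52:21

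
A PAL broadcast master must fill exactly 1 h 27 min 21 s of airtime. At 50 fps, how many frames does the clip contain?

262050 frames

1 h 27 min 21 s = 5241 s.
Frames = 5241 × 50 = 262050.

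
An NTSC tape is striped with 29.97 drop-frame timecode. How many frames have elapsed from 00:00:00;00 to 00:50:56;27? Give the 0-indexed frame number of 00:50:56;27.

91617

As if non-drop at 30 labels/s: (0 × 3600 + 50 × 60 + 56) × 30 + 27 = 91707.
Minute boundaries passed: 50; those not divisible by 10: 50 − 5 = 45; dropped labels = 2 × 45 = 90.
Actual frame index = 91707 − 90 = 91617.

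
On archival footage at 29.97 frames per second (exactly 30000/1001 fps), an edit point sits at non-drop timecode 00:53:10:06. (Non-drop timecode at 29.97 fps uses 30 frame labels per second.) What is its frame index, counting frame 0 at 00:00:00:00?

frame 95706

Total seconds to the label: (0 × 3600 + 53 × 60 + 10) = 3190.
Frame index = 3190 × 30 + 6 = 95706.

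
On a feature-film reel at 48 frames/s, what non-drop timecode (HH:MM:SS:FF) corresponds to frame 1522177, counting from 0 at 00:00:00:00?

1522177 ÷ 48 = 31712 full seconds, remainder 1 frame.
31712 s = 8 h 48 min 32 s.
Timecode: 08:48:32:01.

08:48:32:01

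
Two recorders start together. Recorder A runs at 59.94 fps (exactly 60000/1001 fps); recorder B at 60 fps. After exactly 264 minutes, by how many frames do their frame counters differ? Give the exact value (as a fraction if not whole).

264 min = 15840 s.
A emits 60000/1001 × 15840 = 86400000/91 frames; B emits 60 × 15840 = 950400.
Difference = 86400/91 frames (≈ 949.4505); B is ahead of A.

86400/91 frames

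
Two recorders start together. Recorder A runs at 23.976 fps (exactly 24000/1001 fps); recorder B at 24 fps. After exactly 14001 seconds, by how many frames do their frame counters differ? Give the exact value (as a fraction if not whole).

A emits 24000/1001 × 14001 = 25848000/77 frames; B emits 24 × 14001 = 336024.
Difference = 25848/77 frames (≈ 335.6883); B is ahead of A.

25848/77 frames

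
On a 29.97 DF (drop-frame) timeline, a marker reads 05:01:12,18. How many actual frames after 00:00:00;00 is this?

541636

As if non-drop at 30 labels/s: (5 × 3600 + 1 × 60 + 12) × 30 + 18 = 542178.
Minute boundaries passed: 301; those not divisible by 10: 301 − 30 = 271; dropped labels = 2 × 271 = 542.
Actual frame index = 542178 − 542 = 541636.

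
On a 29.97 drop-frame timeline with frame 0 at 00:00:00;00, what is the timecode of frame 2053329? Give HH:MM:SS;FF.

19:01:52;23

Each 10-minute DF block holds 10 × 60 × 30 − 9 × 2 = 17982 frames. 2053329 ÷ 17982 → 114 full blocks, remainder 3381.
Within the partial block the first minute is 1800 frames and each further minute 1798, so 1 further minute boundary passed. Total skipped labels = 18 × 114 + 2 × 1 = 2054.
Non-drop label index = 2053329 + 2054 = 2055383; at 30 labels/s that is 19:01:52:23, i.e. DF 19:01:52;23.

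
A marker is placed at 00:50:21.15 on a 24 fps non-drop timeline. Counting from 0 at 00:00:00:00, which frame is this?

Total seconds to the label: (0 × 3600 + 50 × 60 + 21) = 3021.
Frame index = 3021 × 24 + 15 = 72519.

72519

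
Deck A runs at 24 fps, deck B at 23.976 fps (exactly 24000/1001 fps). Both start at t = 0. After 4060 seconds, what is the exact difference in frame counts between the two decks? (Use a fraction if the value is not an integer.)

A emits 24 × 4060 = 97440 frames; B emits 24000/1001 × 4060 = 13920000/143.
Difference = 13920/143 frames (≈ 97.3427); B is behind A.

13920/143 frames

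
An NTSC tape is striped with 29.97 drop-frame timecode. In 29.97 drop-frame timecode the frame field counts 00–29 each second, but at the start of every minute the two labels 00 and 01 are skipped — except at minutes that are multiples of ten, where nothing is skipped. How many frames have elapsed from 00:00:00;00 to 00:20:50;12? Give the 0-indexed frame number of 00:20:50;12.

Complete 10-minute blocks: 2, each 17982 frames → 35964.
Remaining 0 whole minutes in the current block: 0 frames.
Within the current minute: 50 × 30 + 12 = 1512. Total = 35964 + 0 + 1512 = 37476.

37476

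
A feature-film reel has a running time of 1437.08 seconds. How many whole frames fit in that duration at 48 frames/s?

68979 frames

Frames = 1437.08 × 48 = 1724496/25 ≈ 68979.8400.
Complete frames: 68979.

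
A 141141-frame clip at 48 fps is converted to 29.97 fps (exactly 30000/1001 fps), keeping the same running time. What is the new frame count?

88125 frames

Target frames = source frames × (target rate / source rate) = 141141 × (30000/1001)/(48) = 141141 × 625/1001 = 88125.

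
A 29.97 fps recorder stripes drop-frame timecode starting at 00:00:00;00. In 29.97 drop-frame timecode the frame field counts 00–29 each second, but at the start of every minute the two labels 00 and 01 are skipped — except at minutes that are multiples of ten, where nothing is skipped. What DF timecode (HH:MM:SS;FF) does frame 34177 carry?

00:19:00;13

Each 10-minute DF block holds 10 × 60 × 30 − 9 × 2 = 17982 frames. 34177 ÷ 17982 → 1 full block, remainder 16195.
Within the partial block the first minute is 1800 frames and each further minute 1798, so 9 further minute boundaries passed. Total skipped labels = 18 × 1 + 2 × 9 = 36.
Non-drop label index = 34177 + 36 = 34213; at 30 labels/s that is 00:19:00:13, i.e. DF 00:19:00;13.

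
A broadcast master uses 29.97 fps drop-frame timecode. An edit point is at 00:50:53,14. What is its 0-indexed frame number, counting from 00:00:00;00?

91514

Complete 10-minute blocks: 5, each 17982 frames → 89910.
Remaining 0 whole minutes in the current block: 0 frames.
Within the current minute: 53 × 30 + 14 = 1604. Total = 89910 + 0 + 1604 = 91514.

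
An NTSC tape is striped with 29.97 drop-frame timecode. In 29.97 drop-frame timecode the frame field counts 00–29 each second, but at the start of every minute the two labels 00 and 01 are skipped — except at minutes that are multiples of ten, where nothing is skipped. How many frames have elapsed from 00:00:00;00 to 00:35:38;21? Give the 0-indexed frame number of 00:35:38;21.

As if non-drop at 30 labels/s: (0 × 3600 + 35 × 60 + 38) × 30 + 21 = 64161.
Minute boundaries passed: 35; those not divisible by 10: 35 − 3 = 32; dropped labels = 2 × 32 = 64.
Actual frame index = 64161 − 64 = 64097.

64097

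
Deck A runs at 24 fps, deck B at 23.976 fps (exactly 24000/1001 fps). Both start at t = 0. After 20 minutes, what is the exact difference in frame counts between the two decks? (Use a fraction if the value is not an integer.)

28800/1001 frames

20 min = 1200 s.
A emits 24 × 1200 = 28800 frames; B emits 24000/1001 × 1200 = 28800000/1001.
Difference = 28800/1001 frames (≈ 28.7712); B is behind A.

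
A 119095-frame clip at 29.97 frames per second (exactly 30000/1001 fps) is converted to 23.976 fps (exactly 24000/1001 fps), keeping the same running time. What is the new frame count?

Target frames = source frames × (target rate / source rate) = 119095 × (24000/1001)/(30000/1001) = 119095 × 4/5 = 95276.

95276 frames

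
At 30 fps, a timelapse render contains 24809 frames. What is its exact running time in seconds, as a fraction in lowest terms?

24809/30 seconds

Running time = 24809 ÷ (30) = 24809 × 1/30 = 24809/30 s.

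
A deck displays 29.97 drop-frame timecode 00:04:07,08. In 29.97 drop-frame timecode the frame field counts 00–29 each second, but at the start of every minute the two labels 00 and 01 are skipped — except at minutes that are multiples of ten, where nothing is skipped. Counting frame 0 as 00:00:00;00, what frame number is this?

7410

As if non-drop at 30 labels/s: (0 × 3600 + 4 × 60 + 7) × 30 + 8 = 7418.
Minute boundaries passed: 4; those not divisible by 10: 4 − 0 = 4; dropped labels = 2 × 4 = 8.
Actual frame index = 7418 − 8 = 7410.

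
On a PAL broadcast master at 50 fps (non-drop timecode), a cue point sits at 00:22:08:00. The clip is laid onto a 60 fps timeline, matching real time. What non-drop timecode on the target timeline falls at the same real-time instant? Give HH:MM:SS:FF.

Source frame index: (0×3600 + 22×60 + 8) × 50 + 0 = 66400.
Real time: 66400 / (50) = 1328 s.
Target frame: (1328) × (60) = 79680.
At 60 labels/s: frame 79680 → 00:22:08:00.

00:22:08:00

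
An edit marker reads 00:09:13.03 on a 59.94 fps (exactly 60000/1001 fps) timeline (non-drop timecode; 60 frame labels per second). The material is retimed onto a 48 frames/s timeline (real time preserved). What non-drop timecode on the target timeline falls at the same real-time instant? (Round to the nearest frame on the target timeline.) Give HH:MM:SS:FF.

00:09:13:29

Source frame index: (0×3600 + 9×60 + 13) × 60 + 3 = 33183.
Real time: 33183 / (60000/1001) = 11072061/20000 s.
Target frame: (11072061/20000) × (48) = 33216183/1250 ≈ 26572.946 → 26573.
At 48 labels/s: frame 26573 → 00:09:13:29.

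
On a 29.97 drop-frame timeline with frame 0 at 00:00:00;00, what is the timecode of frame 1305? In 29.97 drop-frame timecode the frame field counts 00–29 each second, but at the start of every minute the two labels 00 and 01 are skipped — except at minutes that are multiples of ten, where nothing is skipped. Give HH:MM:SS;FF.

00:00:43;15

Each 10-minute DF block holds 10 × 60 × 30 − 9 × 2 = 17982 frames. 1305 ÷ 17982 → 0 full blocks, remainder 1305.
Within the partial block the first minute is 1800 frames and each further minute 1798, so 0 further minute boundaries passed. Total skipped labels = 18 × 0 + 2 × 0 = 0.
Non-drop label index = 1305 + 0 = 1305; at 30 labels/s that is 00:00:43:15, i.e. DF 00:00:43;15.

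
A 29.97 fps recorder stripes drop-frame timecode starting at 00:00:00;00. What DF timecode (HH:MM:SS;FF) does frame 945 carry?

00:00:31;15

Ten DF minutes hold 17982 frames, so frame 945 lies in block 0 (frames 0–17981) with 945 frames into that block.
The block's first minute is 1800 frames and the rest 1798 each; 945 frames reaches minute 0, so 0 × 18 + 0 × 2 = 0 labels have been skipped so far.
Adding those back, label number 945 + 0 = 945 at 30 labels/s is 31 s + 15 f = 0 h 0 min 31 s frame 15, i.e. 00:00:31;15.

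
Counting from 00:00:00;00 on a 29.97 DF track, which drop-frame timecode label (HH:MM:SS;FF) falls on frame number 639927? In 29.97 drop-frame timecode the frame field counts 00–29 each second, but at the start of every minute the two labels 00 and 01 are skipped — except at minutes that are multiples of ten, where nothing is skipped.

05:55:52;07

Each 10-minute DF block holds 10 × 60 × 30 − 9 × 2 = 17982 frames. 639927 ÷ 17982 → 35 full blocks, remainder 10557.
Within the partial block the first minute is 1800 frames and each further minute 1798, so 5 further minute boundaries passed. Total skipped labels = 18 × 35 + 2 × 5 = 640.
Non-drop label index = 639927 + 640 = 640567; at 30 labels/s that is 05:55:52:07, i.e. DF 05:55:52;07.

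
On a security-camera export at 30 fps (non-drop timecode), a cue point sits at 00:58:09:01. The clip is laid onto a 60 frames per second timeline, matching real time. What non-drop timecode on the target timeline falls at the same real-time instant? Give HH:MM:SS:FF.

Source frame index: (0×3600 + 58×60 + 9) × 30 + 1 = 104671.
Real time: 104671 / (30) = 104671/30 s.
Target frame: (104671/30) × (60) = 209342.
At 60 labels/s: frame 209342 → 00:58:09:02.

00:58:09:02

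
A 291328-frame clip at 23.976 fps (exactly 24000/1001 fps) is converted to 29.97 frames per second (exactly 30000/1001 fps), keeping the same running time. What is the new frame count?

364160 frames

Target frames = source frames × (target rate / source rate) = 291328 × (30000/1001)/(24000/1001) = 291328 × 5/4 = 364160.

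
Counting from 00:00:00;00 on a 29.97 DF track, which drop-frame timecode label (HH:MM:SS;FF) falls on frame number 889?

Each 10-minute DF block holds 10 × 60 × 30 − 9 × 2 = 17982 frames. 889 ÷ 17982 → 0 full blocks, remainder 889.
Within the partial block the first minute is 1800 frames and each further minute 1798, so 0 further minute boundaries passed. Total skipped labels = 18 × 0 + 2 × 0 = 0.
Non-drop label index = 889 + 0 = 889; at 30 labels/s that is 00:00:29:19, i.e. DF 00:00:29;19.

00:00:29;19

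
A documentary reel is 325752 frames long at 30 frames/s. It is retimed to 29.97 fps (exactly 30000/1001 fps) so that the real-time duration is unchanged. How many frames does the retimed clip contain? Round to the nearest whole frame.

Frames at target rate = 325752 × (30000/1001) / (30) = 46536000/143 ≈ 325426.573.
Nearest whole frame: 325427.

325427 frames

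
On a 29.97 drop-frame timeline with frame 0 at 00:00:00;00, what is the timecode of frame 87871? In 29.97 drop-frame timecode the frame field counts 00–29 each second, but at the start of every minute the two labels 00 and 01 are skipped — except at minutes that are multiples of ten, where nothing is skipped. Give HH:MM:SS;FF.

00:48:51;29

Ten DF minutes hold 17982 frames, so frame 87871 lies in block 4 (frames 71928–89909) with 15943 frames into that block.
The block's first minute is 1800 frames and the rest 1798 each; 15943 frames reaches minute 8, so 4 × 18 + 8 × 2 = 88 labels have been skipped so far.
Adding those back, label number 87871 + 88 = 87959 at 30 labels/s is 2931 s + 29 f = 0 h 48 min 51 s frame 29, i.e. 00:48:51;29.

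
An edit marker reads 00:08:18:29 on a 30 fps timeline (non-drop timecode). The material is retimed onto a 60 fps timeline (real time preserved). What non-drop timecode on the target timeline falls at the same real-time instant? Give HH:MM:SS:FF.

00:08:18:58

Source frame index: (0×3600 + 8×60 + 18) × 30 + 29 = 14969.
Real time: 14969 / (30) = 14969/30 s.
Target frame: (14969/30) × (60) = 29938.
At 60 labels/s: frame 29938 → 00:08:18:58.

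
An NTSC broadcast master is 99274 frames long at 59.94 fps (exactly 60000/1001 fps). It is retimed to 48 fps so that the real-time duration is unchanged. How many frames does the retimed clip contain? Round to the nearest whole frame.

Frames at target rate = 99274 × (48) / (60000/1001) = 49686637/625 ≈ 79498.619.
Nearest whole frame: 79499.

79499 frames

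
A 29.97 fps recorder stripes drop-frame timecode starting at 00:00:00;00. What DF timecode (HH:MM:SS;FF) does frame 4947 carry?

00:02:45;01

Each 10-minute DF block holds 10 × 60 × 30 − 9 × 2 = 17982 frames. 4947 ÷ 17982 → 0 full blocks, remainder 4947.
Within the partial block the first minute is 1800 frames and each further minute 1798, so 2 further minute boundaries passed. Total skipped labels = 18 × 0 + 2 × 2 = 4.
Non-drop label index = 4947 + 4 = 4951; at 30 labels/s that is 00:02:45:01, i.e. DF 00:02:45;01.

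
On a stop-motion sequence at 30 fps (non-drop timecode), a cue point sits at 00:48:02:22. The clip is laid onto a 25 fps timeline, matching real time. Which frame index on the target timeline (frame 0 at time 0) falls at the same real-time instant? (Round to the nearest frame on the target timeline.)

frame 72068

Source frame index: (0×3600 + 48×60 + 2) × 30 + 22 = 86482.
Real time: 86482 / (30) = 43241/15 s.
Target frame: (43241/15) × (25) = 216205/3 ≈ 72068.333 → 72068.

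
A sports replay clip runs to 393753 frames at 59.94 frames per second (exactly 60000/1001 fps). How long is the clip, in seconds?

6569.11255 seconds

Running time = 393753 / (60000/1001) = 6569.11255 s.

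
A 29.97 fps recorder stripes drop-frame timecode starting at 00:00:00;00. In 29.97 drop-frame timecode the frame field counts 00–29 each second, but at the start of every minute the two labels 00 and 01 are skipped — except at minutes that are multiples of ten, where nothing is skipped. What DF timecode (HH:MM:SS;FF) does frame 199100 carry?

Each 10-minute DF block holds 10 × 60 × 30 − 9 × 2 = 17982 frames. 199100 ÷ 17982 → 11 full blocks, remainder 1298.
Within the partial block the first minute is 1800 frames and each further minute 1798, so 0 further minute boundaries passed. Total skipped labels = 18 × 11 + 2 × 0 = 198.
Non-drop label index = 199100 + 198 = 199298; at 30 labels/s that is 01:50:43:08, i.e. DF 01:50:43;08.

01:50:43;08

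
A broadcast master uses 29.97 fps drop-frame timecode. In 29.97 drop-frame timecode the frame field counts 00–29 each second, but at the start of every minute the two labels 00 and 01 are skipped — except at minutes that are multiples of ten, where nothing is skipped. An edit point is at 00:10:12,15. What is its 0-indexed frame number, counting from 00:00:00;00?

18357

Complete 10-minute blocks: 1, each 17982 frames → 17982.
Remaining 0 whole minutes in the current block: 0 frames.
Within the current minute: 12 × 30 + 15 = 375. Total = 17982 + 0 + 375 = 18357.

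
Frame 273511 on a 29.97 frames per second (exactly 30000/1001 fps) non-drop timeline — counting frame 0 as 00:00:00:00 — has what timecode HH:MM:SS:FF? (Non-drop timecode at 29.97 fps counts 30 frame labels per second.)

273511 ÷ 30 = 9117 full seconds, remainder 1 frame.
9117 s = 2 h 31 min 57 s.
Timecode: 02:31:57:01.

02:31:57:01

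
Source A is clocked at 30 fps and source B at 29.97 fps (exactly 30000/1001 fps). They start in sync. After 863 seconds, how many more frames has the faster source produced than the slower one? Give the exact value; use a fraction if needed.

A emits 30 × 863 = 25890 frames; B emits 30000/1001 × 863 = 25890000/1001.
Difference = 25890/1001 frames (≈ 25.8641); B is behind A.

25890/1001 frames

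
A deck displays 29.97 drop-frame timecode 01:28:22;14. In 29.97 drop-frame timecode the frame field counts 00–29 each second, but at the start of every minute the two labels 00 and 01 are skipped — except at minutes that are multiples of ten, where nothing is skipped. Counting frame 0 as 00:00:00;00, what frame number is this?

As if non-drop at 30 labels/s: (1 × 3600 + 28 × 60 + 22) × 30 + 14 = 159074.
Minute boundaries passed: 88; those not divisible by 10: 88 − 8 = 80; dropped labels = 2 × 80 = 160.
Actual frame index = 159074 − 160 = 158914.

158914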